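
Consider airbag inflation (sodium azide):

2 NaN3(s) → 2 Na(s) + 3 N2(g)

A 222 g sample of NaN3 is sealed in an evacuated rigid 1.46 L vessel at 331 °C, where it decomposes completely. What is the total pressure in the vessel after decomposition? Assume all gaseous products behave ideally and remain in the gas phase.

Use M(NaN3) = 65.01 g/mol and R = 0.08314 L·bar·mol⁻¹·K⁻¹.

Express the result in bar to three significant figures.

n(NaN3) = 222 / 65.01 = 3.415 mol
n(gas produced) = (3/2) × 3.415 = 5.123 mol
P = nRT/V = 5.123 × 0.08314 × 604.15 / 1.46 = 176.2 bar

176 bar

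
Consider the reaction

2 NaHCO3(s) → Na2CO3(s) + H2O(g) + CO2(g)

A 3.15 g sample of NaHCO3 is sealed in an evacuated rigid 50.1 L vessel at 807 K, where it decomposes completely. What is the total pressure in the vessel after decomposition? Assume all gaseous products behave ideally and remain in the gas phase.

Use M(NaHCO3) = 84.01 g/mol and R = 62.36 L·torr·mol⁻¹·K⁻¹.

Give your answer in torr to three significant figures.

37.7 torr

n(NaHCO3) = 3.15 / 84.01 = 0.03750 mol
n(gas produced) = (2/2) × 0.03750 = 0.03750 mol
P = nRT/V = 0.03750 × 62.36 × 807 / 50.1 = 37.67 torr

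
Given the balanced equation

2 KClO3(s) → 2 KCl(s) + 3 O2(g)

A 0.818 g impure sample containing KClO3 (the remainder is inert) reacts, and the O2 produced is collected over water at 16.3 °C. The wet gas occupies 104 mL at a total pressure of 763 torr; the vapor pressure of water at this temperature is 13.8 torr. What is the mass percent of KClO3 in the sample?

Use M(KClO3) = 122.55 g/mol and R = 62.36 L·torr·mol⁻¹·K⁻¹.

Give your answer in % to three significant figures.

P(O2) = 763 − 13.8 = 749.2 torr
n(O2) = PV/RT = (749.2 × 0.1040) / (62.36 × 289.45) = 0.004317 mol
n(KClO3) = (2/3) × 0.004317 = 0.002878 mol
m(KClO3) = 0.002878 × 122.55 = 0.3527 g
%KClO3 = 0.3527 / 0.818 × 100 = 43.12%

43.1 %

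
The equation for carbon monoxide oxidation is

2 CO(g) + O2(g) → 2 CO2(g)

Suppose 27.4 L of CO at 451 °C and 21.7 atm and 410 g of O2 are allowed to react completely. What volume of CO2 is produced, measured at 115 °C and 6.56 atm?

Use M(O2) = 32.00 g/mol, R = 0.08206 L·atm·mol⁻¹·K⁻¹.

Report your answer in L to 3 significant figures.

48.6 L

n(CO) = PV/RT = (21.7 × 27.4) / (0.08206 × 724.15) = 10.01 mol
n(O2) = 410 / 32.00 = 12.81 mol
For 10.01 mol CO, stoichiometry requires (1/2) × 10.01 = 5.005 mol O2; 12.81 mol is available, so CO is limiting.
n(CO2) = (2/2) × 10.01 = 10.01 mol
V(CO2) = nRT/P = 10.01 × 0.08206 × 388.15 / 6.56 = 48.60 L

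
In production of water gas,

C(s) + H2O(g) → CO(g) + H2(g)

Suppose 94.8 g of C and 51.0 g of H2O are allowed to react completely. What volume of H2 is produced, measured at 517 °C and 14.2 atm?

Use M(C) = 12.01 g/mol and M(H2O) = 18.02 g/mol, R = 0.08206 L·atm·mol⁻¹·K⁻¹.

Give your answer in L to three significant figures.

12.9 L

n(C) = 94.8 / 12.01 = 7.893 mol
n(H2O) = 51.0 / 18.02 = 2.830 mol
For 7.893 mol C, stoichiometry requires (1/1) × 7.893 = 7.893 mol H2O; 2.830 mol is available, so H2O is limiting.
n(H2) = (1/1) × 2.830 = 2.830 mol
V(H2) = nRT/P = 2.830 × 0.08206 × 790.15 / 14.2 = 12.92 L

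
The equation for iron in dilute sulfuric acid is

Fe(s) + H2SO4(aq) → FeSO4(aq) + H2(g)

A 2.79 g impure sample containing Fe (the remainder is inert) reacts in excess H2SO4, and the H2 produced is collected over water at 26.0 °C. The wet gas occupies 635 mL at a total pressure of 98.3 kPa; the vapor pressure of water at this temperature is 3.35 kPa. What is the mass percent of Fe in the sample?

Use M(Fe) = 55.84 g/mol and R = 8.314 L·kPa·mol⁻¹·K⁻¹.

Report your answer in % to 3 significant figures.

P(H2) = 98.3 − 3.35 = 94.95 kPa
n(H2) = PV/RT = (94.95 × 0.6350) / (8.314 × 299.15) = 0.02424 mol
n(Fe) = (1/1) × 0.02424 = 0.02424 mol
m(Fe) = 0.02424 × 55.84 = 1.354 g
%Fe = 1.354 / 2.79 × 100 = 48.53%

48.5 %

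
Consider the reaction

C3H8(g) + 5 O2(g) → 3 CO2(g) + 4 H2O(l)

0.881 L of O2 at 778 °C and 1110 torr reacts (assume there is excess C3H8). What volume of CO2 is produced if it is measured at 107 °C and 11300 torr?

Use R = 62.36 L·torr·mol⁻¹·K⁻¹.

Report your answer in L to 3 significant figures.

n(O2) = PV/RT = (1110 × 0.881) / (62.36 × 1051.15) = 0.01492 mol
n(CO2) = (3/5) × 0.01492 = 0.008952 mol
V = nRT/P = 0.008952 × 62.36 × 380.15 / 11300 = 0.01878 L

0.0188 L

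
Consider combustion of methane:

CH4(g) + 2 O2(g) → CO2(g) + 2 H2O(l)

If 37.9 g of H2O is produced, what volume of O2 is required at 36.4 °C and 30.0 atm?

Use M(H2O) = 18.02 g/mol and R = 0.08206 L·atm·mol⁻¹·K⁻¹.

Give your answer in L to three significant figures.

n(H2O) = 37.90 / 18.02 = 2.103 mol
n(O2) = (2/2) × 2.103 = 2.103 mol
V = nRT/P = 2.103 × 0.08206 × 309.55 / 30.0 = 1.781 L

1.78 L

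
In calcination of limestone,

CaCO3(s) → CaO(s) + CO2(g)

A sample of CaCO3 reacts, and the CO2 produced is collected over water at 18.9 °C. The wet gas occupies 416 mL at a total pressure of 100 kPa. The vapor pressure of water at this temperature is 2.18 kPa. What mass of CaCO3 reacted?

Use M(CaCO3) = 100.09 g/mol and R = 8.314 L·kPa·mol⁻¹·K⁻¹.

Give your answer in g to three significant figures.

P(CO2) = 100 − 2.18 = 97.82 kPa
n(CO2) = PV/RT = (97.82 × 0.4160) / (8.314 × 292.05) = 0.01676 mol
n(CaCO3) = (1/1) × 0.01676 = 0.01676 mol
m(CaCO3) = 0.01676 × 100.09 = 1.678 g

1.68 g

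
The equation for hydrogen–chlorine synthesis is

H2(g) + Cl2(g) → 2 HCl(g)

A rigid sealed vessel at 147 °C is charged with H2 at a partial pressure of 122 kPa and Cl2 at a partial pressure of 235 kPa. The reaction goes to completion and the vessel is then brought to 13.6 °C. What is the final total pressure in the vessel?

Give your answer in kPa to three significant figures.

244 kPa

Because the vessel is rigid and T is held at 147 °C, work the stoichiometry in partial pressures (P_i = n_iRT/V).
P(Cl2) required for 122 kPa of H2 = (1/1) × 122 = 122.0 kPa; available 235 kPa, so H2 is limiting.
P(Cl2) remaining = 235 − (1/1) × 122 = 113.0 kPa
P(gaseous products) = (2)/1 × 122 = 244.0 kPa
P_total at 147 °C = 113.0 + 244.0 = 357.0 kPa
Scaling to 13.6 °C: P = 357.0 × 286.75/420.15 = 243.7 kPa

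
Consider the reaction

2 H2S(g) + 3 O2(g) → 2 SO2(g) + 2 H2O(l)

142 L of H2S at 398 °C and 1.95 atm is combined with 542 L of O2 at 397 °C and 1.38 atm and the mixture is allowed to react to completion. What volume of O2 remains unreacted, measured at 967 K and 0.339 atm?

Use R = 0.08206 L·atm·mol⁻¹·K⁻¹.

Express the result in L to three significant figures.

n(H2S) = PV/RT = (1.95 × 142) / (0.08206 × 671.15) = 5.028 mol
n(O2) = PV/RT = (1.38 × 542) / (0.08206 × 670.15) = 13.60 mol
For 5.028 mol H2S, stoichiometry requires (3/2) × 5.028 = 7.542 mol O2; 13.60 mol is available, so H2S is limiting.
n(O2) consumed = (3/2) × 5.028 = 7.542 mol; remaining = 13.60 − 7.542 = 6.058 mol
V(O2) = nRT/P = 6.058 × 0.08206 × 967 / 0.339 = 1418 L

1420 L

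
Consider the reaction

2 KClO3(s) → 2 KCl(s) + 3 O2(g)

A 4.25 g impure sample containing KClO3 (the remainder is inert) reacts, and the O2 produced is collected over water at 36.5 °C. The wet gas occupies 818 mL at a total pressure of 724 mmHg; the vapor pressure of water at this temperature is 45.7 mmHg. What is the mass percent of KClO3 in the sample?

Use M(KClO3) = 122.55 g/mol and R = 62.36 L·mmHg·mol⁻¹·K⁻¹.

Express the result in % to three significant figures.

P(O2) = 724 − 45.7 = 678.3 mmHg
n(O2) = PV/RT = (678.3 × 0.8180) / (62.36 × 309.65) = 0.02873 mol
n(KClO3) = (2/3) × 0.02873 = 0.01915 mol
m(KClO3) = 0.01915 × 122.55 = 2.347 g
%KClO3 = 2.347 / 4.25 × 100 = 55.22%

55.2 %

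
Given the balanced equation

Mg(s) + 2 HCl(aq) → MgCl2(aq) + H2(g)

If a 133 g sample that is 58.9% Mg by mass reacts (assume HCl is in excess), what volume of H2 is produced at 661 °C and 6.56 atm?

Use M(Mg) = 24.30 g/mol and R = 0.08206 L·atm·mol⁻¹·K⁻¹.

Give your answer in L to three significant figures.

mass of Mg = 133 × 58.9/100 = 78.34 g
n(Mg) = 78.34 / 24.30 = 3.224 mol
n(H2) = (1/1) × 3.224 = 3.224 mol
V = nRT/P = 3.224 × 0.08206 × 934.15 / 6.56 = 37.67 L

37.7 L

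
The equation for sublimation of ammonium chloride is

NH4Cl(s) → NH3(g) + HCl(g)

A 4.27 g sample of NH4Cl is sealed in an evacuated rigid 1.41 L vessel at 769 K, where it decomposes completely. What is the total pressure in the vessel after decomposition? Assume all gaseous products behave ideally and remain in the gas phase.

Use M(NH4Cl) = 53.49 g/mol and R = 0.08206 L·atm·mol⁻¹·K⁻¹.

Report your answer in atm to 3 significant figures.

7.15 atm

n(NH4Cl) = 4.27 / 53.49 = 0.07983 mol
n(gas produced) = (2/1) × 0.07983 = 0.1597 mol
P = nRT/V = 0.1597 × 0.08206 × 769 / 1.41 = 7.147 atm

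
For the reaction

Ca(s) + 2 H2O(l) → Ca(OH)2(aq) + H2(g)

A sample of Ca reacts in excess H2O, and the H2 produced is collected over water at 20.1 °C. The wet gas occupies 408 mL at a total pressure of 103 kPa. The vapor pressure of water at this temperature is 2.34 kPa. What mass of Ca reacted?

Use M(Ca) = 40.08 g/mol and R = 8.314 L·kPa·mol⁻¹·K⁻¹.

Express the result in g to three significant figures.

P(H2) = 103 − 2.34 = 100.7 kPa
n(H2) = PV/RT = (100.7 × 0.4080) / (8.314 × 293.25) = 0.01685 mol
n(Ca) = (1/1) × 0.01685 = 0.01685 mol
m(Ca) = 0.01685 × 40.08 = 0.6753 g

0.675 g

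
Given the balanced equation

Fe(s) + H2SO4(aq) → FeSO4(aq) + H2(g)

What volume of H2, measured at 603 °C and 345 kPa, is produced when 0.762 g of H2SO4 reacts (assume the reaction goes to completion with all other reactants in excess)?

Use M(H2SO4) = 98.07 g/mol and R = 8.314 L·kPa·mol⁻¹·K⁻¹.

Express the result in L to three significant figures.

n(H2SO4) = 0.7620 / 98.07 = 0.007770 mol
n(H2) = (1/1) × 0.007770 = 0.007770 mol
V = nRT/P = 0.007770 × 8.314 × 876.15 / 345 = 0.1641 L

0.164 L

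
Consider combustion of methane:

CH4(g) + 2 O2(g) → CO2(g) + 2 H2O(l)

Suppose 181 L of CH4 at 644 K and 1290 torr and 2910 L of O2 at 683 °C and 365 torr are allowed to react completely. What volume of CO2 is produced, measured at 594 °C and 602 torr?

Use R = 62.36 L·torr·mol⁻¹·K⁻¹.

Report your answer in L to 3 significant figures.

522 L

n(CH4) = PV/RT = (1290 × 181) / (62.36 × 644) = 5.814 mol
n(O2) = PV/RT = (365 × 2910) / (62.36 × 956.15) = 17.81 mol
For 5.814 mol CH4, stoichiometry requires (2/1) × 5.814 = 11.63 mol O2; 17.81 mol is available, so CH4 is limiting.
n(CO2) = (1/1) × 5.814 = 5.814 mol
V(CO2) = nRT/P = 5.814 × 62.36 × 867.15 / 602 = 522.3 L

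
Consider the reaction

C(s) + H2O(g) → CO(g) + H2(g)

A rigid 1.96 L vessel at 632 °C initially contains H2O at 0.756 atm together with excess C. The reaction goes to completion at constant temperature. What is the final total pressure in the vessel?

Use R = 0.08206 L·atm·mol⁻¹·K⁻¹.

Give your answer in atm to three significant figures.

At constant T and V, P ∝ n(gas): 1 mol gas → 2 mol gas.
P_final = (2/1) × 0.756 = 1.512 atm

1.51 atm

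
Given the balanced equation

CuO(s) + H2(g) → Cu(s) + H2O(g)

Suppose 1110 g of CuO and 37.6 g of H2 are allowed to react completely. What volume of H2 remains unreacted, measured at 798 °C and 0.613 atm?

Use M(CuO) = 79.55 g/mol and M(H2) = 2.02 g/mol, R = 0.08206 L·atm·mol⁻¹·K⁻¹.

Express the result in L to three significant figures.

n(CuO) = 1110 / 79.55 = 13.95 mol
n(H2) = 37.6 / 2.02 = 18.61 mol
For 13.95 mol CuO, stoichiometry requires (1/1) × 13.95 = 13.95 mol H2; 18.61 mol is available, so CuO is limiting.
n(H2) consumed = (1/1) × 13.95 = 13.95 mol; remaining = 18.61 − 13.95 = 4.660 mol
V(H2) = nRT/P = 4.660 × 0.08206 × 1071.15 / 0.613 = 668.2 L

668 L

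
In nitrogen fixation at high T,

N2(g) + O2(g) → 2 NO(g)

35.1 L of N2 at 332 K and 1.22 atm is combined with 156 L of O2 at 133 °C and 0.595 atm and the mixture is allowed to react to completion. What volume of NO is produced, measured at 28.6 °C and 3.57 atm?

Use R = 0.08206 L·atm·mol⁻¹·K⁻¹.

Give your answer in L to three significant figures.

21.8 L

n(N2) = PV/RT = (1.22 × 35.1) / (0.08206 × 332) = 1.572 mol
n(O2) = PV/RT = (0.595 × 156) / (0.08206 × 406.15) = 2.785 mol
For 1.572 mol N2, stoichiometry requires (1/1) × 1.572 = 1.572 mol O2; 2.785 mol is available, so N2 is limiting.
n(NO) = (2/1) × 1.572 = 3.144 mol
V(NO) = nRT/P = 3.144 × 0.08206 × 301.75 / 3.57 = 21.81 L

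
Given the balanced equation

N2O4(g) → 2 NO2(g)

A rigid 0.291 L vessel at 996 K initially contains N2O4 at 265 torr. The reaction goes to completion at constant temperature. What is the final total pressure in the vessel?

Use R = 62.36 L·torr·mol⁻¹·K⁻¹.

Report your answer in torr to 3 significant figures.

530 torr

Rigid vessel, constant T ⇒ P scales with total gas moles (1 → 2).
P_final = (2/1) × 265 = 530.0 torr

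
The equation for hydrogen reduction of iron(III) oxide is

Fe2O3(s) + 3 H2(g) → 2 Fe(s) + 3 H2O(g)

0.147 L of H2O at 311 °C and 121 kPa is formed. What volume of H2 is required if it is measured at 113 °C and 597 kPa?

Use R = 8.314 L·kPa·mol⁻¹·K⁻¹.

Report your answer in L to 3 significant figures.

n(H2O) = PV/RT = (121 × 0.147) / (8.314 × 584.15) = 0.003662 mol
n(H2) = (3/3) × 0.003662 = 0.003662 mol
V = nRT/P = 0.003662 × 8.314 × 386.15 / 597 = 0.01969 L

0.0197 L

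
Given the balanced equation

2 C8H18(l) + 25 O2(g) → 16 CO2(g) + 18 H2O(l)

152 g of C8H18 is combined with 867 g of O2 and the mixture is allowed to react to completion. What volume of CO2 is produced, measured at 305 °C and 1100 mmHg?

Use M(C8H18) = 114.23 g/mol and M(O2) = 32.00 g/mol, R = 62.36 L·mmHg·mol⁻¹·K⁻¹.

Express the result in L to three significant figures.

349 L

n(C8H18) = 152 / 114.23 = 1.331 mol
n(O2) = 867 / 32.00 = 27.09 mol
For 1.331 mol C8H18, stoichiometry requires (25/2) × 1.331 = 16.64 mol O2; 27.09 mol is available, so C8H18 is limiting.
n(CO2) = (16/2) × 1.331 = 10.65 mol
V(CO2) = nRT/P = 10.65 × 62.36 × 578.15 / 1100 = 349.1 L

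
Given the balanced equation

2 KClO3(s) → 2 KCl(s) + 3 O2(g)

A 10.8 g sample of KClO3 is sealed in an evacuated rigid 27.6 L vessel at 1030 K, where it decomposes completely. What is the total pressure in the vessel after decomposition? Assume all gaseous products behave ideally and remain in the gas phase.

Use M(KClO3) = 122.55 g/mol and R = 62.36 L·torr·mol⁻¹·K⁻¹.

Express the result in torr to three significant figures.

308 torr

n(KClO3) = 10.8 / 122.55 = 0.08813 mol
n(gas produced) = (3/2) × 0.08813 = 0.1322 mol
P = nRT/V = 0.1322 × 62.36 × 1030 / 27.6 = 307.7 torr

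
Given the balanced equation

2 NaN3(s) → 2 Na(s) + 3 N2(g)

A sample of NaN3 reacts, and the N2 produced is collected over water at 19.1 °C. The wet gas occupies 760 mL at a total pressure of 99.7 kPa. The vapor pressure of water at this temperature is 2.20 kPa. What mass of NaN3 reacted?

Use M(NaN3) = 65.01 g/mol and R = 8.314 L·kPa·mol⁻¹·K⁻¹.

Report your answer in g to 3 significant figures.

1.32 g

P(N2) = 99.7 − 2.20 = 97.50 kPa
n(N2) = PV/RT = (97.50 × 0.7600) / (8.314 × 292.25) = 0.03050 mol
n(NaN3) = (2/3) × 0.03050 = 0.02033 mol
m(NaN3) = 0.02033 × 65.01 = 1.322 g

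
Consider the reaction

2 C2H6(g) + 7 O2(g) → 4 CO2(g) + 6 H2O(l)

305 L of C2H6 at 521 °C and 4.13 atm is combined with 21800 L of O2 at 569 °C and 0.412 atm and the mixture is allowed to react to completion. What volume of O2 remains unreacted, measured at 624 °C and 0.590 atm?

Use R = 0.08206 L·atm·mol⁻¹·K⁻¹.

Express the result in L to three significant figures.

7780 L

n(C2H6) = PV/RT = (4.13 × 305) / (0.08206 × 794.15) = 19.33 mol
n(O2) = PV/RT = (0.412 × 21800) / (0.08206 × 842.15) = 130.0 mol
For 19.33 mol C2H6, stoichiometry requires (7/2) × 19.33 = 67.66 mol O2; 130.0 mol is available, so C2H6 is limiting.
n(O2) consumed = (7/2) × 19.33 = 67.66 mol; remaining = 130.0 − 67.66 = 62.34 mol
V(O2) = nRT/P = 62.34 × 0.08206 × 897.15 / 0.590 = 7779 L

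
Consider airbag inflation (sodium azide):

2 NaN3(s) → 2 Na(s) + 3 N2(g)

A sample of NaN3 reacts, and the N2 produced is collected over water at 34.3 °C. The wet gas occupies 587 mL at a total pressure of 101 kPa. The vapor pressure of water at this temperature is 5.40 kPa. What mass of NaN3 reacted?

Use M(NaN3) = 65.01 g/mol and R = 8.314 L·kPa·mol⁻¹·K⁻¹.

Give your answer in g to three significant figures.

0.951 g

P(N2) = 101 − 5.40 = 95.60 kPa
n(N2) = PV/RT = (95.60 × 0.5870) / (8.314 × 307.45) = 0.02195 mol
n(NaN3) = (2/3) × 0.02195 = 0.01463 mol
m(NaN3) = 0.01463 × 65.01 = 0.9511 g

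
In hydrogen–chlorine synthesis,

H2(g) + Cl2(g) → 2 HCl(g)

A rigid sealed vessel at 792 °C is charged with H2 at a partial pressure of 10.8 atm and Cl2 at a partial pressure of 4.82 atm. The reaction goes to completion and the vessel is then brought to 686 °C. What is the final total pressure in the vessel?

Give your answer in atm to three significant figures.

14.1 atm

At constant V, partial pressures at 792 °C are proportional to moles, so apply stoichiometry directly to pressures.
P(Cl2) required for 10.8 atm of H2 = (1/1) × 10.8 = 10.80 atm; available 4.82 atm, so Cl2 is limiting.
P(H2) remaining = 10.8 − (1/1) × 4.82 = 5.980 atm
P(gaseous products) = (2)/1 × 4.82 = 9.640 atm
P_total at 792 °C = 5.980 + 9.640 = 15.62 atm
Scaling to 686 °C: P = 15.62 × 959.15/1065.15 = 14.07 atm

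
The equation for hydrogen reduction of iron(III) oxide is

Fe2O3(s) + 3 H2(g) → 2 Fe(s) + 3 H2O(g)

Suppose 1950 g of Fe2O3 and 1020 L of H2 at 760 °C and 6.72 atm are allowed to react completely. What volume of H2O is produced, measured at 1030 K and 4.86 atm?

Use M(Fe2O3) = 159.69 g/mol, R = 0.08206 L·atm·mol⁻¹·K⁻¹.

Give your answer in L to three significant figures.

n(Fe2O3) = 1950 / 159.69 = 12.21 mol
n(H2) = PV/RT = (6.72 × 1020) / (0.08206 × 1033.15) = 80.85 mol
For 12.21 mol Fe2O3, stoichiometry requires (3/1) × 12.21 = 36.63 mol H2; 80.85 mol is available, so Fe2O3 is limiting.
n(H2O) = (3/1) × 12.21 = 36.63 mol
V(H2O) = nRT/P = 36.63 × 0.08206 × 1030 / 4.86 = 637.0 L

637 L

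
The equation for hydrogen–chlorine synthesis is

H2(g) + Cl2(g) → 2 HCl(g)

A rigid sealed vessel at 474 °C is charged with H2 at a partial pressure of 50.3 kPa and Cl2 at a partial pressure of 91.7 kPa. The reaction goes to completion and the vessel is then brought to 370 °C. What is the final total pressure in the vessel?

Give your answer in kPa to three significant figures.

122 kPa

At constant V, partial pressures at 474 °C are proportional to moles, so apply stoichiometry directly to pressures.
P(Cl2) required for 50.3 kPa of H2 = (1/1) × 50.3 = 50.30 kPa; available 91.7 kPa, so H2 is limiting.
P(Cl2) remaining = 91.7 − (1/1) × 50.3 = 41.40 kPa
P(gaseous products) = (2)/1 × 50.3 = 100.6 kPa
P_total at 474 °C = 41.40 + 100.6 = 142.0 kPa
Scaling to 370 °C: P = 142.0 × 643.15/747.15 = 122.2 kPa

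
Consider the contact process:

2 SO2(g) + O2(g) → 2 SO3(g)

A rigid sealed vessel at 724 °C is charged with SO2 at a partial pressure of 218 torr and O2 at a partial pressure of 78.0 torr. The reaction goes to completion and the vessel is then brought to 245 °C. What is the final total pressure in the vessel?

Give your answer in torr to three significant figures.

With V and T fixed, P_i ∝ n_i, so the mole ratios apply directly to partial pressures at 724 °C.
P(O2) required for 218 torr of SO2 = (1/2) × 218 = 109.0 torr; available 78.0 torr, so O2 is limiting.
P(SO2) remaining = 218 − (2/1) × 78.0 = 62.00 torr
P(gaseous products) = (2)/1 × 78.0 = 156.0 torr
P_total at 724 °C = 62.00 + 156.0 = 218.0 torr
Scaling to 245 °C: P = 218.0 × 518.15/997.15 = 113.3 torr

113 torr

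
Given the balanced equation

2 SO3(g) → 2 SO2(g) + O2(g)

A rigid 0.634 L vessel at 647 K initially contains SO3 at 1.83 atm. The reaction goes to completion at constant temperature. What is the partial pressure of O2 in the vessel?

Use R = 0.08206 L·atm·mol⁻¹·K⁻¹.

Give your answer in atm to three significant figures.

0.915 atm

n(SO3)₀ = PV/RT = (1.83 × 0.634) / (0.08206 × 647) = 0.02185 mol
n(O2) = (1/2) × 0.02185 = 0.01093 mol
P(O2) = nRT/V = 0.01093 × 0.08206 × 647 / 0.634 = 0.9153 atm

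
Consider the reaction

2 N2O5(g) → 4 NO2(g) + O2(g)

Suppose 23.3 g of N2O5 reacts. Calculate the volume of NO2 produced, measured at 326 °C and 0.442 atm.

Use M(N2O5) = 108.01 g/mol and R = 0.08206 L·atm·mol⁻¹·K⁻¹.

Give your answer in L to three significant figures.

48.0 L

n(N2O5) = 23.30 / 108.01 = 0.2157 mol
n(NO2) = (4/2) × 0.2157 = 0.4314 mol
V = nRT/P = 0.4314 × 0.08206 × 599.15 / 0.442 = 47.99 L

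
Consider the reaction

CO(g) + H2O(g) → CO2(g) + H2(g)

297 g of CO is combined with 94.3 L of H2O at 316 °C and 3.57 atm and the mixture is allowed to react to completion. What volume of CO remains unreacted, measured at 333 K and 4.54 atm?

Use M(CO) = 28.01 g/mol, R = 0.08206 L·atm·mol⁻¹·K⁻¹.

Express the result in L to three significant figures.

21.9 L

n(CO) = 297 / 28.01 = 10.60 mol
n(H2O) = PV/RT = (3.57 × 94.3) / (0.08206 × 589.15) = 6.963 mol
For 10.60 mol CO, stoichiometry requires (1/1) × 10.60 = 10.60 mol H2O; 6.963 mol is available, so H2O is limiting.
n(CO) consumed = (1/1) × 6.963 = 6.963 mol; remaining = 10.60 − 6.963 = 3.637 mol
V(CO) = nRT/P = 3.637 × 0.08206 × 333 / 4.54 = 21.89 L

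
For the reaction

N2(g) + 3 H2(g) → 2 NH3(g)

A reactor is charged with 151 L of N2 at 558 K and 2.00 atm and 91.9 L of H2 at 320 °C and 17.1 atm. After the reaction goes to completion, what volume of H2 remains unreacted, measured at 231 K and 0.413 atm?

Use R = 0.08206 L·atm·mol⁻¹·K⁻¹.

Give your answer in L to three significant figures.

574 L

n(N2) = PV/RT = (2.00 × 151) / (0.08206 × 558) = 6.595 mol
n(H2) = PV/RT = (17.1 × 91.9) / (0.08206 × 593.15) = 32.29 mol
For 6.595 mol N2, stoichiometry requires (3/1) × 6.595 = 19.79 mol H2; 32.29 mol is available, so N2 is limiting.
n(H2) consumed = (3/1) × 6.595 = 19.79 mol; remaining = 32.29 − 19.79 = 12.50 mol
V(H2) = nRT/P = 12.50 × 0.08206 × 231 / 0.413 = 573.7 L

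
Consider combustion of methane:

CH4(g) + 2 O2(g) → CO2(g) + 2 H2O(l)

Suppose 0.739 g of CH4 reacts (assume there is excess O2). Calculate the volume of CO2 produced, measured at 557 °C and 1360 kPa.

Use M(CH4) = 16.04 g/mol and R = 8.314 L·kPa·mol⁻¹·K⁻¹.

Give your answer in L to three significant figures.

0.234 L

n(CH4) = 0.7390 / 16.04 = 0.04607 mol
n(CO2) = (1/1) × 0.04607 = 0.04607 mol
V = nRT/P = 0.04607 × 8.314 × 830.15 / 1360 = 0.2338 L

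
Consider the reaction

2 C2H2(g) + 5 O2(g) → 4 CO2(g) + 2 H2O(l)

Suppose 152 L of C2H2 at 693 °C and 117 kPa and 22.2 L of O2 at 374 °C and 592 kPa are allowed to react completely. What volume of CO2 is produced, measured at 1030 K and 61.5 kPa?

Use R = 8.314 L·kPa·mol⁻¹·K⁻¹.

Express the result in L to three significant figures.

272 L

n(C2H2) = PV/RT = (117 × 152) / (8.314 × 966.15) = 2.214 mol
n(O2) = PV/RT = (592 × 22.2) / (8.314 × 647.15) = 2.443 mol
For 2.214 mol C2H2, stoichiometry requires (5/2) × 2.214 = 5.535 mol O2; 2.443 mol is available, so O2 is limiting.
n(CO2) = (4/5) × 2.443 = 1.954 mol
V(CO2) = nRT/P = 1.954 × 8.314 × 1030 / 61.5 = 272.1 L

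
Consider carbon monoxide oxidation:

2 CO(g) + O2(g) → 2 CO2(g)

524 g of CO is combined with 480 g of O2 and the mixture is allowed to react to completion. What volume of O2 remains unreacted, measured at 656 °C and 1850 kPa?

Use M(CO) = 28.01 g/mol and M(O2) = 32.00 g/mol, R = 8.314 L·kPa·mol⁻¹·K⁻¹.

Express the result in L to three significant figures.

n(CO) = 524 / 28.01 = 18.71 mol
n(O2) = 480 / 32.00 = 15.00 mol
For 18.71 mol CO, stoichiometry requires (1/2) × 18.71 = 9.355 mol O2; 15.00 mol is available, so CO is limiting.
n(O2) consumed = (1/2) × 18.71 = 9.355 mol; remaining = 15.00 − 9.355 = 5.645 mol
V(O2) = nRT/P = 5.645 × 8.314 × 929.15 / 1850 = 23.57 L

23.6 L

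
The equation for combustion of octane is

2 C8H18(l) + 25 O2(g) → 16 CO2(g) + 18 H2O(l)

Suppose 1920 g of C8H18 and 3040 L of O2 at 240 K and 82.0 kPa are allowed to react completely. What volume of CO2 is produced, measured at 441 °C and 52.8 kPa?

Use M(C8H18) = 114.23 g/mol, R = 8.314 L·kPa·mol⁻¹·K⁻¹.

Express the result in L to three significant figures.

n(C8H18) = 1920 / 114.23 = 16.81 mol
n(O2) = PV/RT = (82.0 × 3040) / (8.314 × 240) = 124.9 mol
For 16.81 mol C8H18, stoichiometry requires (25/2) × 16.81 = 210.1 mol O2; 124.9 mol is available, so O2 is limiting.
n(CO2) = (16/25) × 124.9 = 79.94 mol
V(CO2) = nRT/P = 79.94 × 8.314 × 714.15 / 52.8 = 8989 L

8990 L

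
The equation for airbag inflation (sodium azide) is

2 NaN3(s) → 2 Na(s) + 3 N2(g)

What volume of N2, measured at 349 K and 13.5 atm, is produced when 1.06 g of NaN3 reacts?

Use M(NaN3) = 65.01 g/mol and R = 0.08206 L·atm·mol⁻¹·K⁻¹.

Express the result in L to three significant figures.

n(NaN3) = 1.060 / 65.01 = 0.01631 mol
n(N2) = (3/2) × 0.01631 = 0.02447 mol
V = nRT/P = 0.02447 × 0.08206 × 349 / 13.5 = 0.05191 L

0.0519 L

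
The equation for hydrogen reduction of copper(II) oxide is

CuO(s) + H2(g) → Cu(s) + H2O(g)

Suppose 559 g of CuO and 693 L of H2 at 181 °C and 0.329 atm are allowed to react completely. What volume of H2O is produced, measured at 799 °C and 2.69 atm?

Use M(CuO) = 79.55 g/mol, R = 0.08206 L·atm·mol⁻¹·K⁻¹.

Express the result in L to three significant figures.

200 L

n(CuO) = 559 / 79.55 = 7.027 mol
n(H2) = PV/RT = (0.329 × 693) / (0.08206 × 454.15) = 6.118 mol
For 7.027 mol CuO, stoichiometry requires (1/1) × 7.027 = 7.027 mol H2; 6.118 mol is available, so H2 is limiting.
n(H2O) = (1/1) × 6.118 = 6.118 mol
V(H2O) = nRT/P = 6.118 × 0.08206 × 1072.15 / 2.69 = 200.1 L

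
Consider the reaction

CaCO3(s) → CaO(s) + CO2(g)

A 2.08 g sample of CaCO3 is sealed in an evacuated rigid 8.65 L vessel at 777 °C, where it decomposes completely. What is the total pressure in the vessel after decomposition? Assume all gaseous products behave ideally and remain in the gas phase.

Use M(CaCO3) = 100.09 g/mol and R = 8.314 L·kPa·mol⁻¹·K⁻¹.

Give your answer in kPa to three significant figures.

21.0 kPa

n(CaCO3) = 2.08 / 100.09 = 0.02078 mol
n(gas produced) = (1/1) × 0.02078 = 0.02078 mol
P = nRT/V = 0.02078 × 8.314 × 1050.15 / 8.65 = 20.97 kPa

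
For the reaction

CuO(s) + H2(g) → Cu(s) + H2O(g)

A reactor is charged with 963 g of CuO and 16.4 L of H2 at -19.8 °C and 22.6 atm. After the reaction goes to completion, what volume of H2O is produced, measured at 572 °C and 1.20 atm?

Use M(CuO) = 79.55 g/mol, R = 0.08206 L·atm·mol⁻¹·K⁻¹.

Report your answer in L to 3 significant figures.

n(CuO) = 963 / 79.55 = 12.11 mol
n(H2) = PV/RT = (22.6 × 16.4) / (0.08206 × 253.35) = 17.83 mol
For 12.11 mol CuO, stoichiometry requires (1/1) × 12.11 = 12.11 mol H2; 17.83 mol is available, so CuO is limiting.
n(H2O) = (1/1) × 12.11 = 12.11 mol
V(H2O) = nRT/P = 12.11 × 0.08206 × 845.15 / 1.20 = 699.9 L

700 L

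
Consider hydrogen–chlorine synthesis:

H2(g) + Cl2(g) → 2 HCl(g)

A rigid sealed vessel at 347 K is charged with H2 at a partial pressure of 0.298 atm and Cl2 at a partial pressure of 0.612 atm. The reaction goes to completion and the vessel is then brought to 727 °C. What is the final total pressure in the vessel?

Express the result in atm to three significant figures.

2.62 atm

With V and T fixed, P_i ∝ n_i, so the mole ratios apply directly to partial pressures at 347 K.
P(Cl2) required for 0.298 atm of H2 = (1/1) × 0.298 = 0.2980 atm; available 0.612 atm, so H2 is limiting.
P(Cl2) remaining = 0.612 − (1/1) × 0.298 = 0.3140 atm
P(gaseous products) = (2)/1 × 0.298 = 0.5960 atm
P_total at 347 K = 0.3140 + 0.5960 = 0.9100 atm
Scaling to 727 °C: P = 0.9100 × 1000.15/347 = 2.623 atm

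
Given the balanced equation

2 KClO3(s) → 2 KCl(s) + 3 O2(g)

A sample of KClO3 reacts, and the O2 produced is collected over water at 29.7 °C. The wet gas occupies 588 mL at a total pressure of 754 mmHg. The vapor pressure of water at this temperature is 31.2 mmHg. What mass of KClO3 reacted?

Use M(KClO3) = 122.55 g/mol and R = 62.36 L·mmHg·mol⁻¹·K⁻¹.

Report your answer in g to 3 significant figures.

P(O2) = 754 − 31.2 = 722.8 mmHg
n(O2) = PV/RT = (722.8 × 0.5880) / (62.36 × 302.85) = 0.02250 mol
n(KClO3) = (2/3) × 0.02250 = 0.01500 mol
m(KClO3) = 0.01500 × 122.55 = 1.838 g

1.84 g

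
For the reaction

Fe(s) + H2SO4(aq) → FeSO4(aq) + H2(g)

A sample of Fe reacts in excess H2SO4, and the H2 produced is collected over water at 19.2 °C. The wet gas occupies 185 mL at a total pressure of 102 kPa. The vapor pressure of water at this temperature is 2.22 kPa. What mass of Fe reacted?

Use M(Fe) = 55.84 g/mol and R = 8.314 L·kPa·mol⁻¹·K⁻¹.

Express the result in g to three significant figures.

P(H2) = 102 − 2.22 = 99.78 kPa
n(H2) = PV/RT = (99.78 × 0.1850) / (8.314 × 292.35) = 0.007595 mol
n(Fe) = (1/1) × 0.007595 = 0.007595 mol
m(Fe) = 0.007595 × 55.84 = 0.4241 g

0.424 g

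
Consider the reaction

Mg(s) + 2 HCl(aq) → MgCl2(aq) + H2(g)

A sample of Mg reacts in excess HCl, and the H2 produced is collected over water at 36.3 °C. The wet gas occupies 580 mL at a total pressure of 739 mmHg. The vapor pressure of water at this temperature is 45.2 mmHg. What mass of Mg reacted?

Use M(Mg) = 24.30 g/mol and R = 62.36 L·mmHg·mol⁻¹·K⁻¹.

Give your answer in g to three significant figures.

0.507 g

P(H2) = 739 − 45.2 = 693.8 mmHg
n(H2) = PV/RT = (693.8 × 0.5800) / (62.36 × 309.45) = 0.02085 mol
n(Mg) = (1/1) × 0.02085 = 0.02085 mol
m(Mg) = 0.02085 × 24.30 = 0.5067 g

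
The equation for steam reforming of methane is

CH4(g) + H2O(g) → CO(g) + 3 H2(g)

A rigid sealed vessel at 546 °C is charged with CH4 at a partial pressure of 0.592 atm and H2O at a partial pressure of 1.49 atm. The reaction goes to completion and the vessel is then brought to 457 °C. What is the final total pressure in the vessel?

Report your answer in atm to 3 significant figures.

With V and T fixed, P_i ∝ n_i, so the mole ratios apply directly to partial pressures at 546 °C.
P(H2O) required for 0.592 atm of CH4 = (1/1) × 0.592 = 0.5920 atm; available 1.49 atm, so CH4 is limiting.
P(H2O) remaining = 1.49 − (1/1) × 0.592 = 0.8980 atm
P(gaseous products) = (1+3)/1 × 0.592 = 2.368 atm
P_total at 546 °C = 0.8980 + 2.368 = 3.266 atm
Scaling to 457 °C: P = 3.266 × 730.15/819.15 = 2.911 atm

2.91 atm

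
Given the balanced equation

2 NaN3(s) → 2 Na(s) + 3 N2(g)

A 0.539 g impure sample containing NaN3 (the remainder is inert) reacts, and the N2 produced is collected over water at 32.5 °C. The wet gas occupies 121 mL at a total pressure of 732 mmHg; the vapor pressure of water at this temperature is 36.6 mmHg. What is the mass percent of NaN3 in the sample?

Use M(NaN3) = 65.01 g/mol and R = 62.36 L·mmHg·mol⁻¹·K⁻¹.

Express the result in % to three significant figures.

35.5 %

P(N2) = 732 − 36.6 = 695.4 mmHg
n(N2) = PV/RT = (695.4 × 0.1210) / (62.36 × 305.65) = 0.004415 mol
n(NaN3) = (2/3) × 0.004415 = 0.002943 mol
m(NaN3) = 0.002943 × 65.01 = 0.1913 g
%NaN3 = 0.1913 / 0.539 × 100 = 35.49%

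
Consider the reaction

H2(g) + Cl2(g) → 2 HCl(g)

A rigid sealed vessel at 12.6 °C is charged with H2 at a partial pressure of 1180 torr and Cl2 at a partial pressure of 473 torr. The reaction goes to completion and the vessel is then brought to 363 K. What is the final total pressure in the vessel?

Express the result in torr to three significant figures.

With V and T fixed, P_i ∝ n_i, so the mole ratios apply directly to partial pressures at 12.6 °C.
P(Cl2) required for 1180 torr of H2 = (1/1) × 1180 = 1180 torr; available 473 torr, so Cl2 is limiting.
P(H2) remaining = 1180 − (1/1) × 473 = 707.0 torr
P(gaseous products) = (2)/1 × 473 = 946.0 torr
P_total at 12.6 °C = 707.0 + 946.0 = 1653 torr
Scaling to 363 K: P = 1653 × 363/285.75 = 2100 torr

2100 torr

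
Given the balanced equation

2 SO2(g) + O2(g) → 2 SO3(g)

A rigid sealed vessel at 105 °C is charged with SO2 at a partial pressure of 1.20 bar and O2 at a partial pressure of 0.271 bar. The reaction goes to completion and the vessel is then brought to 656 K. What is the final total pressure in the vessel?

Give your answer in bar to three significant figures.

2.08 bar

Because the vessel is rigid and T is held at 105 °C, work the stoichiometry in partial pressures (P_i = n_iRT/V).
P(O2) required for 1.20 bar of SO2 = (1/2) × 1.20 = 0.6000 bar; available 0.271 bar, so O2 is limiting.
P(SO2) remaining = 1.20 − (2/1) × 0.271 = 0.6580 bar
P(gaseous products) = (2)/1 × 0.271 = 0.5420 bar
P_total at 105 °C = 0.6580 + 0.5420 = 1.200 bar
Scaling to 656 K: P = 1.200 × 656/378.15 = 2.082 bar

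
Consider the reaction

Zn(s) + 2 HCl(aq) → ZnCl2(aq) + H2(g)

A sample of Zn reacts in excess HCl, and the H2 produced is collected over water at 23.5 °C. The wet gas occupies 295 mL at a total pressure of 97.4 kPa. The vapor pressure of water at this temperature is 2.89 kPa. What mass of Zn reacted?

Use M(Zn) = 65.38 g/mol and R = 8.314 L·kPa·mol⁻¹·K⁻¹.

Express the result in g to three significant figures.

0.739 g

P(H2) = 97.4 − 2.89 = 94.51 kPa
n(H2) = PV/RT = (94.51 × 0.2950) / (8.314 × 296.65) = 0.01130 mol
n(Zn) = (1/1) × 0.01130 = 0.01130 mol
m(Zn) = 0.01130 × 65.38 = 0.7388 g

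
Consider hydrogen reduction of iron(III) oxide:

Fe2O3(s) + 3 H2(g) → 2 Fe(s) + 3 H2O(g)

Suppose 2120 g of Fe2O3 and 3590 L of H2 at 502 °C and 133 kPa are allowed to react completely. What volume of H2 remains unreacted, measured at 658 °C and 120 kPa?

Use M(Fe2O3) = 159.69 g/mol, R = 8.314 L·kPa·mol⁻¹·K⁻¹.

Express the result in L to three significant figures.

2210 L

n(Fe2O3) = 2120 / 159.69 = 13.28 mol
n(H2) = PV/RT = (133 × 3590) / (8.314 × 775.15) = 74.09 mol
For 13.28 mol Fe2O3, stoichiometry requires (3/1) × 13.28 = 39.84 mol H2; 74.09 mol is available, so Fe2O3 is limiting.
n(H2) consumed = (3/1) × 13.28 = 39.84 mol; remaining = 74.09 − 39.84 = 34.25 mol
V(H2) = nRT/P = 34.25 × 8.314 × 931.15 / 120 = 2210 L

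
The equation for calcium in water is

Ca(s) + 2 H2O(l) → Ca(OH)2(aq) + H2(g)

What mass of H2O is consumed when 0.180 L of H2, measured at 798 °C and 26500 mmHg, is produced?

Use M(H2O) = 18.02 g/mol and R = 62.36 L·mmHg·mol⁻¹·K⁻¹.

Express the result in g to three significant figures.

2.57 g

n(H2) = PV/RT = (26500 × 0.180) / (62.36 × 1071.15) = 0.07141 mol
n(H2O) = (2/1) × 0.07141 = 0.1428 mol
m(H2O) = 0.1428 × 18.02 = 2.573 g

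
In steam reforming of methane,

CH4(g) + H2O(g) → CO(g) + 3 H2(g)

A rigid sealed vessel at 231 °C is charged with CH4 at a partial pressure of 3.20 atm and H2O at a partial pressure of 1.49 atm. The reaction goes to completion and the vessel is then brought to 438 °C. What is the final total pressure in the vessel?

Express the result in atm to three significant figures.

10.8 atm

With V and T fixed, P_i ∝ n_i, so the mole ratios apply directly to partial pressures at 231 °C.
P(H2O) required for 3.20 atm of CH4 = (1/1) × 3.20 = 3.200 atm; available 1.49 atm, so H2O is limiting.
P(CH4) remaining = 3.20 − (1/1) × 1.49 = 1.710 atm
P(gaseous products) = (1+3)/1 × 1.49 = 5.960 atm
P_total at 231 °C = 1.710 + 5.960 = 7.670 atm
Scaling to 438 °C: P = 7.670 × 711.15/504.15 = 10.82 atm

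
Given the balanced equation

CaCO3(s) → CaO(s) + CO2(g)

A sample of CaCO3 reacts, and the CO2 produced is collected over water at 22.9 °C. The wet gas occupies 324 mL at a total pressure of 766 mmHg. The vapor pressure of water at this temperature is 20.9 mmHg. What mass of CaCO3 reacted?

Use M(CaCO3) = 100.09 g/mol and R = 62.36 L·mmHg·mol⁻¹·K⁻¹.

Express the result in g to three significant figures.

P(CO2) = 766 − 20.9 = 745.1 mmHg
n(CO2) = PV/RT = (745.1 × 0.3240) / (62.36 × 296.05) = 0.01308 mol
n(CaCO3) = (1/1) × 0.01308 = 0.01308 mol
m(CaCO3) = 0.01308 × 100.09 = 1.309 g

1.31 g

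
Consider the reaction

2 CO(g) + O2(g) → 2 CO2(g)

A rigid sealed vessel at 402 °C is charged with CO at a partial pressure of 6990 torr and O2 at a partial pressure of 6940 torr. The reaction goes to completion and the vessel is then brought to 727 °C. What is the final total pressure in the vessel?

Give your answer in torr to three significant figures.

15500 torr

At constant V, partial pressures at 402 °C are proportional to moles, so apply stoichiometry directly to pressures.
P(O2) required for 6990 torr of CO = (1/2) × 6990 = 3495 torr; available 6940 torr, so CO is limiting.
P(O2) remaining = 6940 − (1/2) × 6990 = 3445 torr
P(gaseous products) = (2)/2 × 6990 = 6990 torr
P_total at 402 °C = 3445 + 6990 = 10440 torr
Scaling to 727 °C: P = 10440 × 1000.15/675.15 = 15470 torr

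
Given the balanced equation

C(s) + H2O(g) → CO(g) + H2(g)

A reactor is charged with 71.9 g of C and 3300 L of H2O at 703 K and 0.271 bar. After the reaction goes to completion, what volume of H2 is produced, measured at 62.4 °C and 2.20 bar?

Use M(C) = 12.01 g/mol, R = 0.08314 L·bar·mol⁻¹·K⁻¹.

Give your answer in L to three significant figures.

n(C) = 71.9 / 12.01 = 5.987 mol
n(H2O) = PV/RT = (0.271 × 3300) / (0.08314 × 703) = 15.30 mol
For 5.987 mol C, stoichiometry requires (1/1) × 5.987 = 5.987 mol H2O; 15.30 mol is available, so C is limiting.
n(H2) = (1/1) × 5.987 = 5.987 mol
V(H2) = nRT/P = 5.987 × 0.08314 × 335.55 / 2.20 = 75.92 L

75.9 L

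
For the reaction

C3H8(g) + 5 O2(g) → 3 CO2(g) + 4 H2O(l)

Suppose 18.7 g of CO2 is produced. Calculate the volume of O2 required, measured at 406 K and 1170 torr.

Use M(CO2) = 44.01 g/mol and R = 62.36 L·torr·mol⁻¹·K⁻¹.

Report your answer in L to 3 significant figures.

15.3 L

n(CO2) = 18.70 / 44.01 = 0.4249 mol
n(O2) = (5/3) × 0.4249 = 0.7082 mol
V = nRT/P = 0.7082 × 62.36 × 406 / 1170 = 15.33 L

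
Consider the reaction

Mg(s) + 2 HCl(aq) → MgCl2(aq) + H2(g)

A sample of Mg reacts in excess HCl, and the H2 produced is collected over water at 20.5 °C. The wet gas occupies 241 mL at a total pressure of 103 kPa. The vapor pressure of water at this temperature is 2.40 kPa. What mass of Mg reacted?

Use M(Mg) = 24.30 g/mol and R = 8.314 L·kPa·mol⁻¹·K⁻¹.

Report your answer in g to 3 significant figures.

P(H2) = 103 − 2.40 = 100.6 kPa
n(H2) = PV/RT = (100.6 × 0.2410) / (8.314 × 293.65) = 0.009931 mol
n(Mg) = (1/1) × 0.009931 = 0.009931 mol
m(Mg) = 0.009931 × 24.30 = 0.2413 g

0.241 g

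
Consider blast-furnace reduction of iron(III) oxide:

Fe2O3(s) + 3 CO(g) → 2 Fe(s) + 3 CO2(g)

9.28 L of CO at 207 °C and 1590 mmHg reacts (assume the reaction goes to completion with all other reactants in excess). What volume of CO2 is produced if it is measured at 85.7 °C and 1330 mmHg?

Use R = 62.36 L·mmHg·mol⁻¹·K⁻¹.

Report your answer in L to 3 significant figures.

8.29 L

n(CO) = PV/RT = (1590 × 9.28) / (62.36 × 480.15) = 0.4928 mol
n(CO2) = (3/3) × 0.4928 = 0.4928 mol
V = nRT/P = 0.4928 × 62.36 × 358.85 / 1330 = 8.292 L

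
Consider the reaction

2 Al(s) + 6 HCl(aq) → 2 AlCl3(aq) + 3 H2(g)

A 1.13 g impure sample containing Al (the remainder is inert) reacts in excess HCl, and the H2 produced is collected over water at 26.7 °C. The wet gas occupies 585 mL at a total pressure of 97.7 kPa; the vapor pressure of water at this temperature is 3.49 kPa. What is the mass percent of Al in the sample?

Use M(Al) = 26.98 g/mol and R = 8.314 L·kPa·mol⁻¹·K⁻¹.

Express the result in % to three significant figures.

35.2 %

P(H2) = 97.7 − 3.49 = 94.21 kPa
n(H2) = PV/RT = (94.21 × 0.5850) / (8.314 × 299.85) = 0.02211 mol
n(Al) = (2/3) × 0.02211 = 0.01474 mol
m(Al) = 0.01474 × 26.98 = 0.3977 g
%Al = 0.3977 / 1.13 × 100 = 35.19%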